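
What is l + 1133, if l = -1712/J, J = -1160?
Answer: 164499/145 ≈ 1134.5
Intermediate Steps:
l = 214/145 (l = -1712/(-1160) = -1712*(-1/1160) = 214/145 ≈ 1.4759)
l + 1133 = 214/145 + 1133 = 164499/145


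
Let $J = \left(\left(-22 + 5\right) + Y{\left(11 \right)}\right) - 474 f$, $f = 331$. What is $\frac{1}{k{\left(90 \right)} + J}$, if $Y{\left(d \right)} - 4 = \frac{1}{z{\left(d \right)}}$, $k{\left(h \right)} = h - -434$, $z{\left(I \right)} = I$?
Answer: $- \frac{11}{1720212} \approx -6.3946 \cdot 10^{-6}$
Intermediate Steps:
$k{\left(h \right)} = 434 + h$ ($k{\left(h \right)} = h + 434 = 434 + h$)
$Y{\left(d \right)} = 4 + \frac{1}{d}$
$J = - \frac{1725976}{11}$ ($J = \left(\left(-22 + 5\right) + \left(4 + \frac{1}{11}\right)\right) - 156894 = \left(-17 + \left(4 + \frac{1}{11}\right)\right) - 156894 = \left(-17 + \frac{45}{11}\right) - 156894 = - \frac{142}{11} - 156894 = - \frac{1725976}{11} \approx -1.5691 \cdot 10^{5}$)
$\frac{1}{k{\left(90 \right)} + J} = \frac{1}{\left(434 + 90\right) - \frac{1725976}{11}} = \frac{1}{524 - \frac{1725976}{11}} = \frac{1}{- \frac{1720212}{11}} = - \frac{11}{1720212}$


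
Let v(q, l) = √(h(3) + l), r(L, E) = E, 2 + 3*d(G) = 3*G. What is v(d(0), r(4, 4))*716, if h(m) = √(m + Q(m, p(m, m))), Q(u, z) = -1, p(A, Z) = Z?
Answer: 716*√(4 + √2) ≈ 1666.0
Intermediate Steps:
d(G) = -⅔ + G (d(G) = -⅔ + (3*G)/3 = -⅔ + G)
h(m) = √(-1 + m) (h(m) = √(m - 1) = √(-1 + m))
v(q, l) = √(l + √2) (v(q, l) = √(√(-1 + 3) + l) = √(√2 + l) = √(l + √2))
v(d(0), r(4, 4))*716 = √(4 + √2)*716 = 716*√(4 + √2)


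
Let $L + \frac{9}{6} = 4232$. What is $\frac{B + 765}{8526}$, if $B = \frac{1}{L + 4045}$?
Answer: $\frac{12661517}{141113826} \approx 0.089725$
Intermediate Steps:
$L = \frac{8461}{2}$ ($L = - \frac{3}{2} + 4232 = \frac{8461}{2} \approx 4230.5$)
$B = \frac{2}{16551}$ ($B = \frac{1}{\frac{8461}{2} + 4045} = \frac{1}{\frac{16551}{2}} = \frac{2}{16551} \approx 0.00012084$)
$\frac{B + 765}{8526} = \frac{\frac{2}{16551} + 765}{8526} = \frac{12661517}{16551} \cdot \frac{1}{8526} = \frac{12661517}{141113826}$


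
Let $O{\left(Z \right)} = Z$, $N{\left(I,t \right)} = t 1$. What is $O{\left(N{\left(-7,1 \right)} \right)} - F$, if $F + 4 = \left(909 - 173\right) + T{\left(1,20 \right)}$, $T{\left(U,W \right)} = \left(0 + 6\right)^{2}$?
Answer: $-767$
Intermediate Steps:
$T{\left(U,W \right)} = 36$ ($T{\left(U,W \right)} = 6^{2} = 36$)
$N{\left(I,t \right)} = t$
$F = 768$ ($F = -4 + \left(\left(909 - 173\right) + 36\right) = -4 + \left(736 + 36\right) = -4 + 772 = 768$)
$O{\left(N{\left(-7,1 \right)} \right)} - F = 1 - 768 = -767$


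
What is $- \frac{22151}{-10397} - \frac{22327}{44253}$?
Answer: $\frac{748114384}{460098441} \approx 1.626$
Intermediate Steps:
$- \frac{22151}{-10397} - \frac{22327}{44253} = \left(-22151\right) \left(- \frac{1}{10397}\right) - \frac{22327}{44253} = \frac{22151}{10397} - \frac{22327}{44253} = \frac{748114384}{460098441}$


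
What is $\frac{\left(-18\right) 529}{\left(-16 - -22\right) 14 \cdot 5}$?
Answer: $- \frac{1587}{70} \approx -22.671$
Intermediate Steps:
$\frac{\left(-18\right) 529}{\left(-16 - -22\right) 14 \cdot 5} = - \frac{9522}{\left(-16 + 22\right) 14 \cdot 5} = - \frac{9522}{6 \cdot 14 \cdot 5} = - \frac{9522}{84 \cdot 5} = - \frac{9522}{420} = \left(-9522\right) \frac{1}{420} = - \frac{1587}{70}$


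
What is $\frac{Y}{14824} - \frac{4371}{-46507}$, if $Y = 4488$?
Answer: $\frac{2011170}{5069263} \approx 0.39674$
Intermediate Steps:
$\frac{Y}{14824} - \frac{4371}{-46507} = \frac{4488}{14824} - \frac{4371}{-46507} = 4488 \cdot \frac{1}{14824} - - \frac{4371}{46507} = \frac{33}{109} + \frac{4371}{46507} = \frac{2011170}{5069263}$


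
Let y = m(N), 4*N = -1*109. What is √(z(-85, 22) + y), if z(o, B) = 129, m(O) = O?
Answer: √407/2 ≈ 10.087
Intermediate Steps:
N = -109/4 (N = (-1*109)/4 = (¼)*(-109) = -109/4 ≈ -27.250)
y = -109/4 ≈ -27.250
√(z(-85, 22) + y) = √(129 - 109/4) = √(407/4) = √407/2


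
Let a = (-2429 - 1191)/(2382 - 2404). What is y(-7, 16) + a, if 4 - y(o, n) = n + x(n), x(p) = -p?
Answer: 1854/11 ≈ 168.55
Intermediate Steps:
a = 1810/11 (a = -3620/(-22) = -3620*(-1/22) = 1810/11 ≈ 164.55)
y(o, n) = 4 (y(o, n) = 4 - (n - n) = 4 - 1*0 = 4 + 0 = 4)
y(-7, 16) + a = 4 + 1810/11 = 1854/11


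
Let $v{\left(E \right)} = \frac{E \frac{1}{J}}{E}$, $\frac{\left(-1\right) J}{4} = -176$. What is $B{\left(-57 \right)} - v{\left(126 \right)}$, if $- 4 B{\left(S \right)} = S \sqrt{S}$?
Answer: $- \frac{1}{704} + \frac{57 i \sqrt{57}}{4} \approx -0.0014205 + 107.59 i$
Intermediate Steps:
$B{\left(S \right)} = - \frac{S^{\frac{3}{2}}}{4}$ ($B{\left(S \right)} = - \frac{S \sqrt{S}}{4} = - \frac{S^{\frac{3}{2}}}{4}$)
$J = 704$ ($J = \left(-4\right) \left(-176\right) = 704$)
$v{\left(E \right)} = \frac{1}{704}$ ($v{\left(E \right)} = \frac{E \frac{1}{704}}{E} = \frac{\frac{1}{704} E}{E} = \frac{1}{704}$)
$B{\left(-57 \right)} - v{\left(126 \right)} = - \frac{\left(-57\right)^{\frac{3}{2}}}{4} - \frac{1}{704} = - \frac{\left(-57\right) i \sqrt{57}}{4} - \frac{1}{704} = \frac{57 i \sqrt{57}}{4} - \frac{1}{704} = - \frac{1}{704} + \frac{57 i \sqrt{57}}{4}$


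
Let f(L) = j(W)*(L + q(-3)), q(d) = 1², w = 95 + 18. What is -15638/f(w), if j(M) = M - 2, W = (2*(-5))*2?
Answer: 7819/1254 ≈ 6.2352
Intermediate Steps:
w = 113
W = -20 (W = -10*2 = -20)
q(d) = 1
j(M) = -2 + M
f(L) = -22 - 22*L (f(L) = (-2 - 20)*(L + 1) = -22*(1 + L) = -22 - 22*L)
-15638/f(w) = -15638/(-22 - 22*113) = -15638/(-22 - 2486) = -15638/(-2508) = -15638*(-1/2508) = 7819/1254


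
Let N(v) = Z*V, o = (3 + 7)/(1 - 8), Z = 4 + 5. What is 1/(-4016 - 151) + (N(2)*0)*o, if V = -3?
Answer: -1/4167 ≈ -0.00023998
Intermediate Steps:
Z = 9
o = -10/7 (o = 10/(-7) = 10*(-⅐) = -10/7 ≈ -1.4286)
N(v) = -27 (N(v) = 9*(-3) = -27)
1/(-4016 - 151) + (N(2)*0)*o = 1/(-4016 - 151) - 27*0*(-10/7) = 1/(-4167) + 0*(-10/7) = -1/4167 + 0 = -1/4167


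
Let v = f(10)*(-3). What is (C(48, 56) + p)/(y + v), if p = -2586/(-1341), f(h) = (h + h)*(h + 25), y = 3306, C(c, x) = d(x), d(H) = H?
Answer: 12947/269541 ≈ 0.048033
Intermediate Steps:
C(c, x) = x
f(h) = 2*h*(25 + h) (f(h) = (2*h)*(25 + h) = 2*h*(25 + h))
p = 862/447 (p = -2586*(-1/1341) = 862/447 ≈ 1.9284)
v = -2100 (v = (2*10*(25 + 10))*(-3) = (2*10*35)*(-3) = 700*(-3) = -2100)
(C(48, 56) + p)/(y + v) = (56 + 862/447)/(3306 - 2100) = (25894/447)/1206 = (25894/447)*(1/1206) = 12947/269541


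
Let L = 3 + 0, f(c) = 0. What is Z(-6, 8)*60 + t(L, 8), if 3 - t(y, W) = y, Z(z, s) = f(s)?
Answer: 0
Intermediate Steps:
Z(z, s) = 0
L = 3
t(y, W) = 3 - y
Z(-6, 8)*60 + t(L, 8) = 0*60 + (3 - 1*3) = 0 + (3 - 3) = 0 + 0 = 0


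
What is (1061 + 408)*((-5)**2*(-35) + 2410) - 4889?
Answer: 2250026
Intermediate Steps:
(1061 + 408)*((-5)**2*(-35) + 2410) - 4889 = 1469*(25*(-35) + 2410) - 4889 = 1469*(-875 + 2410) - 4889 = 1469*1535 - 4889 = 2254915 - 4889 = 2250026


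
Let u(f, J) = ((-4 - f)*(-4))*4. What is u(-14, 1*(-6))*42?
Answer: -6720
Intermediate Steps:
u(f, J) = 64 + 16*f (u(f, J) = (16 + 4*f)*4 = 64 + 16*f)
u(-14, 1*(-6))*42 = (64 + 16*(-14))*42 = (64 - 224)*42 = -160*42 = -6720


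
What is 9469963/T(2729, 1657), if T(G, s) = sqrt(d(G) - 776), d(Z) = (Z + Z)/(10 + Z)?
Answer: -9469963*I*sqrt(5806696434)/2120006 ≈ -3.4039e+5*I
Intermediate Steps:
d(Z) = 2*Z/(10 + Z) (d(Z) = (2*Z)/(10 + Z) = 2*Z/(10 + Z))
T(G, s) = sqrt(-776 + 2*G/(10 + G)) (T(G, s) = sqrt(2*G/(10 + G) - 776) = sqrt(-776 + 2*G/(10 + G)))
9469963/T(2729, 1657) = 9469963/((sqrt(2)*sqrt((-3880 - 387*2729)/(10 + 2729)))) = 9469963/((sqrt(2)*sqrt((-3880 - 1056123)/2739))) = 9469963/((sqrt(2)*sqrt((1/2739)*(-1060003)))) = 9469963/((sqrt(2)*sqrt(-1060003/2739))) = 9469963/((sqrt(2)*(I*sqrt(2903348217)/2739))) = 9469963/((I*sqrt(5806696434)/2739)) = 9469963*(-I*sqrt(5806696434)/2120006) = -9469963*I*sqrt(5806696434)/2120006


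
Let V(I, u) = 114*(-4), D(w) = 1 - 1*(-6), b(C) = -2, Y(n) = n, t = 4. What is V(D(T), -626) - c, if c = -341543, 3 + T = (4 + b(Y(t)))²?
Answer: 341087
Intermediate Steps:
T = 1 (T = -3 + (4 - 2)² = -3 + 2² = -3 + 4 = 1)
D(w) = 7 (D(w) = 1 + 6 = 7)
V(I, u) = -456
V(D(T), -626) - c = -456 - 1*(-341543) = -456 + 341543 = 341087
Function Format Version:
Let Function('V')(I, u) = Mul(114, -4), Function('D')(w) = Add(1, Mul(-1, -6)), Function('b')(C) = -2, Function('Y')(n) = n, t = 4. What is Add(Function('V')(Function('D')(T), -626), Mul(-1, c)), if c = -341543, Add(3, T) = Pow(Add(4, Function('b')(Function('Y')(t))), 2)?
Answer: 341087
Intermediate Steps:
T = 1 (T = Add(-3, Pow(Add(4, -2), 2)) = Add(-3, Pow(2, 2)) = Add(-3, 4) = 1)
Function('D')(w) = 7 (Function('D')(w) = Add(1, 6) = 7)
Function('V')(I, u) = -456
Add(Function('V')(Function('D')(T), -626), Mul(-1, c)) = Add(-456, Mul(-1, -341543)) = Add(-456, 341543) = 341087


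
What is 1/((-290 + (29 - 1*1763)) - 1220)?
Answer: -1/3244 ≈ -0.00030826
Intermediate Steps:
1/((-290 + (29 - 1*1763)) - 1220) = 1/((-290 + (29 - 1763)) - 1220) = 1/((-290 - 1734) - 1220) = 1/(-2024 - 1220) = 1/(-3244) = -1/3244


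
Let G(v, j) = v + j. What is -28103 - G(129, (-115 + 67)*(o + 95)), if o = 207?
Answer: -13736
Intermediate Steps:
G(v, j) = j + v
-28103 - G(129, (-115 + 67)*(o + 95)) = -28103 - ((-115 + 67)*(207 + 95) + 129) = -28103 - (-48*302 + 129) = -28103 - (-14496 + 129) = -28103 - 1*(-14367) = -28103 + 14367 = -13736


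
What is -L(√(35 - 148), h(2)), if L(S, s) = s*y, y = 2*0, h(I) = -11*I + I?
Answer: 0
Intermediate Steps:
h(I) = -10*I
y = 0
L(S, s) = 0 (L(S, s) = s*0 = 0)
-L(√(35 - 148), h(2)) = -1*0 = 0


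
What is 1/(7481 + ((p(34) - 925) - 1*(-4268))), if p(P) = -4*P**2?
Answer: 1/6200 ≈ 0.00016129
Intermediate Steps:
1/(7481 + ((p(34) - 925) - 1*(-4268))) = 1/(7481 + ((-4*34**2 - 925) - 1*(-4268))) = 1/(7481 + ((-4*1156 - 925) + 4268)) = 1/(7481 + ((-4624 - 925) + 4268)) = 1/(7481 + (-5549 + 4268)) = 1/(7481 - 1281) = 1/6200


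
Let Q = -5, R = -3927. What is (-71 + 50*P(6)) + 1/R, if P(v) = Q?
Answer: -1260568/3927 ≈ -321.00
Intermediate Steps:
P(v) = -5
(-71 + 50*P(6)) + 1/R = (-71 + 50*(-5)) + 1/(-3927) = (-71 - 250) - 1/3927 = -321 - 1/3927 = -1260568/3927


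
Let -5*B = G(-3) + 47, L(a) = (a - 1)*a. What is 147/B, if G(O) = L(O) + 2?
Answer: -735/61 ≈ -12.049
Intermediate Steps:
L(a) = a*(-1 + a) (L(a) = (-1 + a)*a = a*(-1 + a))
G(O) = 2 + O*(-1 + O) (G(O) = O*(-1 + O) + 2 = 2 + O*(-1 + O))
B = -61/5 (B = -((2 - 3*(-1 - 3)) + 47)/5 = -((2 - 3*(-4)) + 47)/5 = -((2 + 12) + 47)/5 = -(14 + 47)/5 = -1/5*61 = -61/5 ≈ -12.200)
147/B = 147/(-61/5) = -5/61*147 = -735/61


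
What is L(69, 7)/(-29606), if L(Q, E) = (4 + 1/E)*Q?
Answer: -2001/207242 ≈ -0.0096554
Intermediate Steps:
L(Q, E) = Q*(4 + 1/E) (L(Q, E) = (4 + 1/E)*Q = Q*(4 + 1/E))
L(69, 7)/(-29606) = (4*69 + 69/7)/(-29606) = (276 + 69*(⅐))*(-1/29606) = (276 + 69/7)*(-1/29606) = (2001/7)*(-1/29606) = -2001/207242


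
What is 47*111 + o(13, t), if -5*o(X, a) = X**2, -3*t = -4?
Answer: 25916/5 ≈ 5183.2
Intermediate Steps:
t = 4/3 (t = -1/3*(-4) = 4/3 ≈ 1.3333)
o(X, a) = -X**2/5
47*111 + o(13, t) = 47*111 - 1/5*13**2 = 5217 - 1/5*169 = 5217 - 169/5 = 25916/5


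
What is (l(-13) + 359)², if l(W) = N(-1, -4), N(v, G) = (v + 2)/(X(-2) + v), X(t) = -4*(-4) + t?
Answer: 21790224/169 ≈ 1.2894e+5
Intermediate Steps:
X(t) = 16 + t
N(v, G) = (2 + v)/(14 + v) (N(v, G) = (v + 2)/((16 - 2) + v) = (2 + v)/(14 + v))
l(W) = 1/13 (l(W) = (2 - 1)/(14 - 1) = 1/13)
(l(-13) + 359)² = (1/13 + 359)² = (4668/13)² = 21790224/169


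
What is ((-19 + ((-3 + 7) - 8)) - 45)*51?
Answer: -3468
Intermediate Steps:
((-19 + ((-3 + 7) - 8)) - 45)*51 = ((-19 + (4 - 8)) - 45)*51 = ((-19 - 4) - 45)*51 = (-23 - 45)*51 = -68*51 = -3468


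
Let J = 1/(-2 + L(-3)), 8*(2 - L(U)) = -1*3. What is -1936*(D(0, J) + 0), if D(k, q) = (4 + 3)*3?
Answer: -40656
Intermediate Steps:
L(U) = 19/8 (L(U) = 2 - (-1)*3/8 = 2 - ⅛*(-3) = 2 + 3/8 = 19/8)
J = 8/3 (J = 1/(-2 + 19/8) = 1/(3/8) = 8/3 ≈ 2.6667)
D(k, q) = 21 (D(k, q) = 7*3 = 21)
-1936*(D(0, J) + 0) = -1936*(21 + 0) = -1936*21 = -968*42 = -40656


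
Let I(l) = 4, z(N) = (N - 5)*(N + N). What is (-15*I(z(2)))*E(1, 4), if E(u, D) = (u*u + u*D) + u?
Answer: -360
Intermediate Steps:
E(u, D) = u + u² + D*u (E(u, D) = (u² + D*u) + u = u + u² + D*u)
z(N) = 2*N*(-5 + N) (z(N) = (-5 + N)*(2*N) = 2*N*(-5 + N))
(-15*I(z(2)))*E(1, 4) = (-15*4)*(1*(1 + 4 + 1)) = -60*6 = -360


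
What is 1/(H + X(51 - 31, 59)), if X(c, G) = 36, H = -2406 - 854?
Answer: -1/3224 ≈ -0.00031017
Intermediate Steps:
H = -3260
1/(H + X(51 - 31, 59)) = 1/(-3260 + 36) = 1/(-3224) = -1/3224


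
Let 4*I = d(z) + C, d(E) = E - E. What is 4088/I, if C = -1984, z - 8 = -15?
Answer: -511/62 ≈ -8.2419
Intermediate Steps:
z = -7 (z = 8 - 15 = -7)
d(E) = 0
I = -496 (I = (0 - 1984)/4 = (1/4)*(-1984) = -496)
4088/I = 4088/(-496) = 4088*(-1/496) = -511/62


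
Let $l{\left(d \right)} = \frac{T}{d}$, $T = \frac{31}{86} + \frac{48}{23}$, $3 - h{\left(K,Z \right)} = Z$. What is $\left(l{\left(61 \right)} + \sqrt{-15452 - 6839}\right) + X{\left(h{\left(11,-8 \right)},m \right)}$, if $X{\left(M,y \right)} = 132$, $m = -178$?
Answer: $\frac{15931697}{120658} + i \sqrt{22291} \approx 132.04 + 149.3 i$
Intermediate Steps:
$h{\left(K,Z \right)} = 3 - Z$
$T = \frac{4841}{1978}$ ($T = 31 \cdot \frac{1}{86} + 48 \cdot \frac{1}{23} = \frac{31}{86} + \frac{48}{23} = \frac{4841}{1978} \approx 2.4474$)
$l{\left(d \right)} = \frac{4841}{1978 d}$
$\left(l{\left(61 \right)} + \sqrt{-15452 - 6839}\right) + X{\left(h{\left(11,-8 \right)},m \right)} = \left(\frac{4841}{1978 \cdot 61} + \sqrt{-15452 - 6839}\right) + 132 = \left(\frac{4841}{1978} \cdot \frac{1}{61} + \sqrt{-22291}\right) + 132 = \left(\frac{4841}{120658} + i \sqrt{22291}\right) + 132 = \frac{15931697}{120658} + i \sqrt{22291}$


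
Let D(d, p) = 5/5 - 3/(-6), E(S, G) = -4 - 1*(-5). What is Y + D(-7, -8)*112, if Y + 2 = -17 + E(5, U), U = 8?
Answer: 150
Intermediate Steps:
E(S, G) = 1 (E(S, G) = -4 + 5 = 1)
Y = -18 (Y = -2 + (-17 + 1) = -2 - 16 = -18)
D(d, p) = 3/2 (D(d, p) = 5*(1/5) - 3*(-1/6) = 1 + 1/2 = 3/2)
Y + D(-7, -8)*112 = -18 + (3/2)*112 = -18 + 168 = 150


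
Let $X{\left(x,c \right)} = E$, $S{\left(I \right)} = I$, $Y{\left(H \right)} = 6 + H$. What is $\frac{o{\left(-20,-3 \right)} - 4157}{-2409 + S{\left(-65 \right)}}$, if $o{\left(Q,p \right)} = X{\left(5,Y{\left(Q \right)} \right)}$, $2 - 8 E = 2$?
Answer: $\frac{4157}{2474} \approx 1.6803$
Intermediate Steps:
$E = 0$ ($E = \frac{1}{4} - \frac{1}{4} = 0$)
$X{\left(x,c \right)} = 0$
$o{\left(Q,p \right)} = 0$
$\frac{o{\left(-20,-3 \right)} - 4157}{-2409 + S{\left(-65 \right)}} = \frac{0 - 4157}{-2409 - 65} = - \frac{4157}{-2474} = \left(-4157\right) \left(- \frac{1}{2474}\right) = \frac{4157}{2474}$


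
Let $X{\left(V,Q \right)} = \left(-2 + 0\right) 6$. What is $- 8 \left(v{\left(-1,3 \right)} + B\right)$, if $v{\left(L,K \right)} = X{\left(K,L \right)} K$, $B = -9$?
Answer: $360$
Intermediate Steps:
$X{\left(V,Q \right)} = -12$ ($X{\left(V,Q \right)} = \left(-2\right) 6 = -12$)
$v{\left(L,K \right)} = - 12 K$
$- 8 \left(v{\left(-1,3 \right)} + B\right) = - 8 \left(\left(-12\right) 3 - 9\right) = - 8 \left(-36 - 9\right) = \left(-8\right) \left(-45\right) = 360$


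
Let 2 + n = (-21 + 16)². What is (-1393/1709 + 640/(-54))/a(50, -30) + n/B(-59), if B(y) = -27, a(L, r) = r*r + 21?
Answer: -36786238/42497703 ≈ -0.86561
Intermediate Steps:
a(L, r) = 21 + r² (a(L, r) = r² + 21 = 21 + r²)
n = 23 (n = -2 + (-21 + 16)² = -2 + (-5)² = -2 + 25 = 23)
(-1393/1709 + 640/(-54))/a(50, -30) + n/B(-59) = (-1393/1709 + 640/(-54))/(21 + (-30)²) + 23/(-27) = (-1393*1/1709 + 640*(-1/54))/(21 + 900) + 23*(-1/27) = (-1393/1709 - 320/27)/921 - 23/27 = -584491/46143*1/921 - 23/27 = -584491/42497703 - 23/27 = -36786238/42497703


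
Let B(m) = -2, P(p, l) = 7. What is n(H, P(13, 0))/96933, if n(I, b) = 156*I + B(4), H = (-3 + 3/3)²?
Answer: 622/96933 ≈ 0.0064168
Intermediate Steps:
H = 4 (H = (-3 + 3*(⅓))² = (-3 + 1)² = (-2)² = 4)
n(I, b) = -2 + 156*I (n(I, b) = 156*I - 2 = -2 + 156*I)
n(H, P(13, 0))/96933 = (-2 + 156*4)/96933 = (-2 + 624)*(1/96933) = 622*(1/96933) = 622/96933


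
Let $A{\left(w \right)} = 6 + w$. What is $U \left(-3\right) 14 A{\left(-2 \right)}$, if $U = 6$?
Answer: $-1008$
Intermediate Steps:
$U \left(-3\right) 14 A{\left(-2 \right)} = 6 \left(-3\right) 14 \left(6 - 2\right) = \left(-18\right) 14 \cdot 4 = \left(-252\right) 4 = -1008$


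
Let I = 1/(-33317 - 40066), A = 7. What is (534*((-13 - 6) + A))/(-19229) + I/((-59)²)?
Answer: 1636899377755/4911975422067 ≈ 0.33325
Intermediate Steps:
I = -1/73383 (I = 1/(-73383) = -1/73383 ≈ -1.3627e-5)
(534*((-13 - 6) + A))/(-19229) + I/((-59)²) = (534*((-13 - 6) + 7))/(-19229) - 1/(73383*((-59)²)) = (534*(-19 + 7))*(-1/19229) - 1/73383/3481 = (534*(-12))*(-1/19229) - 1/73383*1/3481 = -6408*(-1/19229) - 1/255446223 = 6408/19229 - 1/255446223 = 1636899377755/4911975422067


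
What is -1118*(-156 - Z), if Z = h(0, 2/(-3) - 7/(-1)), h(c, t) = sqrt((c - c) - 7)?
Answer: 174408 + 1118*I*sqrt(7) ≈ 1.7441e+5 + 2957.9*I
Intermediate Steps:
h(c, t) = I*sqrt(7) (h(c, t) = sqrt(0 - 7) = sqrt(-7) = I*sqrt(7))
Z = I*sqrt(7) ≈ 2.6458*I
-1118*(-156 - Z) = -1118*(-156 - I*sqrt(7)) = 174408 + 1118*I*sqrt(7)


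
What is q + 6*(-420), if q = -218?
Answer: -2738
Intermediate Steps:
q + 6*(-420) = -218 + 6*(-420) = -218 - 2520 = -2738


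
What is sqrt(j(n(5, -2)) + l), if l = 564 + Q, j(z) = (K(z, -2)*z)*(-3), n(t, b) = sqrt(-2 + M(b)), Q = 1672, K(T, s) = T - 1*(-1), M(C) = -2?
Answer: sqrt(2248 - 6*I) ≈ 47.413 - 0.06327*I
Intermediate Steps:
K(T, s) = 1 + T (K(T, s) = T + 1 = 1 + T)
n(t, b) = 2*I (n(t, b) = sqrt(-2 - 2) = sqrt(-4) = 2*I)
j(z) = -3*z*(1 + z) (j(z) = ((1 + z)*z)*(-3) = (z*(1 + z))*(-3) = -3*z*(1 + z))
l = 2236 (l = 564 + 1672 = 2236)
sqrt(j(n(5, -2)) + l) = sqrt(-3*2*I*(1 + 2*I) + 2236) = sqrt(-6*I*(1 + 2*I) + 2236) = sqrt(2236 - 6*I*(1 + 2*I))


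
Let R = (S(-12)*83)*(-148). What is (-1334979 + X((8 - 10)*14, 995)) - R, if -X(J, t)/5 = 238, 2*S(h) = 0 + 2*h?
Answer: -1483577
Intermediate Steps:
S(h) = h (S(h) = (0 + 2*h)/2 = (2*h)/2 = h)
X(J, t) = -1190 (X(J, t) = -5*238 = -1190)
R = 147408 (R = -12*83*(-148) = -996*(-148) = 147408)
(-1334979 + X((8 - 10)*14, 995)) - R = (-1334979 - 1190) - 1*147408 = -1336169 - 147408 = -1483577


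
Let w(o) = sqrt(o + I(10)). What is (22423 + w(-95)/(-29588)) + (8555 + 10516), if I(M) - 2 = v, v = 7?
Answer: 41494 - I*sqrt(86)/29588 ≈ 41494.0 - 0.00031342*I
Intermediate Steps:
I(M) = 9 (I(M) = 2 + 7 = 9)
w(o) = sqrt(9 + o) (w(o) = sqrt(o + 9) = sqrt(9 + o))
(22423 + w(-95)/(-29588)) + (8555 + 10516) = (22423 + sqrt(9 - 95)/(-29588)) + (8555 + 10516) = (22423 + sqrt(-86)*(-1/29588)) + 19071 = (22423 + (I*sqrt(86))*(-1/29588)) + 19071 = (22423 - I*sqrt(86)/29588) + 19071 = 41494 - I*sqrt(86)/29588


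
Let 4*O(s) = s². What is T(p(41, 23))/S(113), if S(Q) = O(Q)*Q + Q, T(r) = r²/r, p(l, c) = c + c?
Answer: 184/1443349 ≈ 0.00012748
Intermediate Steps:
p(l, c) = 2*c
O(s) = s²/4
T(r) = r
S(Q) = Q + Q³/4 (S(Q) = (Q²/4)*Q + Q = Q³/4 + Q = Q + Q³/4)
T(p(41, 23))/S(113) = (2*23)/(113 + (¼)*113³) = 46/(113 + (¼)*1442897) = 46/(113 + 1442897/4) = 46/(1443349/4) = 46*(4/1443349) = 184/1443349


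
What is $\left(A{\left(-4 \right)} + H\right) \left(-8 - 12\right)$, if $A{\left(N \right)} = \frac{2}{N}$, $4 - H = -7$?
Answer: $-210$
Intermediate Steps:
$H = 11$ ($H = 4 - -7 = 4 + 7 = 11$)
$\left(A{\left(-4 \right)} + H\right) \left(-8 - 12\right) = \left(\frac{2}{-4} + 11\right) \left(-8 - 12\right) = \left(2 \left(- \frac{1}{4}\right) + 11\right) \left(-20\right) = \left(- \frac{1}{2} + 11\right) \left(-20\right) = \frac{21}{2} \left(-20\right) = -210$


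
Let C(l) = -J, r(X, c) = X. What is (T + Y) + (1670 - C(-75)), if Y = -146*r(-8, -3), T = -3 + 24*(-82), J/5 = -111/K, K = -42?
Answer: 12323/14 ≈ 880.21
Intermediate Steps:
J = 185/14 (J = 5*(-111/(-42)) = 5*(-111*(-1/42)) = 5*(37/14) = 185/14 ≈ 13.214)
T = -1971 (T = -3 - 1968 = -1971)
C(l) = -185/14 (C(l) = -1*185/14 = -185/14)
Y = 1168 (Y = -146*(-8) = 1168)
(T + Y) + (1670 - C(-75)) = (-1971 + 1168) + (1670 - 1*(-185/14)) = -803 + (1670 + 185/14) = -803 + 23565/14 = 12323/14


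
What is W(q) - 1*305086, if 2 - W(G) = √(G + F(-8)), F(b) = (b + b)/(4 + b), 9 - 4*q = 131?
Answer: -305084 - I*√106/2 ≈ -3.0508e+5 - 5.1478*I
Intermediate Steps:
q = -61/2 (q = 9/4 - ¼*131 = 9/4 - 131/4 = -61/2 ≈ -30.500)
F(b) = 2*b/(4 + b) (F(b) = (2*b)/(4 + b) = 2*b/(4 + b))
W(G) = 2 - √(4 + G) (W(G) = 2 - √(G + 2*(-8)/(4 - 8)) = 2 - √(G + 2*(-8)/(-4)) = 2 - √(G + 2*(-8)*(-¼)) = 2 - √(G + 4) = 2 - √(4 + G))
W(q) - 1*305086 = (2 - √(4 - 61/2)) - 1*305086 = (2 - √(-53/2)) - 305086 = (2 - I*√106/2) - 305086 = -305084 - I*√106/2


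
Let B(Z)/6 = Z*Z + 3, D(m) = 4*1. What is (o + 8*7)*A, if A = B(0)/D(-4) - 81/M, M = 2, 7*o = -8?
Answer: -13824/7 ≈ -1974.9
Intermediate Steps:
o = -8/7 (o = (1/7)*(-8) = -8/7 ≈ -1.1429)
D(m) = 4
B(Z) = 18 + 6*Z**2 (B(Z) = 6*(Z*Z + 3) = 6*(Z**2 + 3) = 6*(3 + Z**2) = 18 + 6*Z**2)
A = -36 (A = (18 + 6*0**2)/4 - 81/2 = (18 + 6*0)*(1/4) - 81*1/2 = (18 + 0)*(1/4) - 81/2 = 18*(1/4) - 81/2 = 9/2 - 81/2 = -36)
(o + 8*7)*A = (-8/7 + 8*7)*(-36) = (-8/7 + 56)*(-36) = (384/7)*(-36) = -13824/7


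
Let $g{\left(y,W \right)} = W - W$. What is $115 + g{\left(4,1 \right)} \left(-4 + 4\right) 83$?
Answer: $115$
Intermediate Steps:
$g{\left(y,W \right)} = 0$
$115 + g{\left(4,1 \right)} \left(-4 + 4\right) 83 = 115 + 0 \left(-4 + 4\right) 83 = 115 + 0 \cdot 0 \cdot 83 = 115 + 0 \cdot 83 = 115 + 0 = 115$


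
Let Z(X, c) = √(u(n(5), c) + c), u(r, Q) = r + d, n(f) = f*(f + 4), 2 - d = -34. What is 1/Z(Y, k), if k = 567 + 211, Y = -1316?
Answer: √859/859 ≈ 0.034120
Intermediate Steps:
d = 36 (d = 2 - 1*(-34) = 2 + 34 = 36)
n(f) = f*(4 + f)
u(r, Q) = 36 + r (u(r, Q) = r + 36 = 36 + r)
k = 778
Z(X, c) = √(81 + c) (Z(X, c) = √((36 + 5*(4 + 5)) + c) = √((36 + 5*9) + c) = √((36 + 45) + c) = √(81 + c))
1/Z(Y, k) = 1/(√(81 + 778)) = 1/(√859) = √859/859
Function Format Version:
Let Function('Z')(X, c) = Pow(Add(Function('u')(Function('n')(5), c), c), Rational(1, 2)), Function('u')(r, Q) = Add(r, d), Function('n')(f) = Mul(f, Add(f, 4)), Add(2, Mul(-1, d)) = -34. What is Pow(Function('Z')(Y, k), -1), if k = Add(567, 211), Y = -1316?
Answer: Mul(Rational(1, 859), Pow(859, Rational(1, 2))) ≈ 0.034120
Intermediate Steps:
d = 36 (d = Add(2, Mul(-1, -34)) = Add(2, 34) = 36)
Function('n')(f) = Mul(f, Add(4, f))
Function('u')(r, Q) = Add(36, r) (Function('u')(r, Q) = Add(r, 36) = Add(36, r))
k = 778
Function('Z')(X, c) = Pow(Add(81, c), Rational(1, 2)) (Function('Z')(X, c) = Pow(Add(Add(36, Mul(5, Add(4, 5))), c), Rational(1, 2)) = Pow(Add(Add(36, Mul(5, 9)), c), Rational(1, 2)) = Pow(Add(Add(36, 45), c), Rational(1, 2)) = Pow(Add(81, c), Rational(1, 2)))
Pow(Function('Z')(Y, k), -1) = Pow(Pow(Add(81, 778), Rational(1, 2)), -1) = Pow(Pow(859, Rational(1, 2)), -1) = Mul(Rational(1, 859), Pow(859, Rational(1, 2)))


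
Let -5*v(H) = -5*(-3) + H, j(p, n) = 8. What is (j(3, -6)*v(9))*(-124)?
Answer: 23808/5 ≈ 4761.6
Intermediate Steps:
v(H) = -3 - H/5 (v(H) = -(-5*(-3) + H)/5 = -(15 + H)/5 = -3 - H/5)
(j(3, -6)*v(9))*(-124) = (8*(-3 - ⅕*9))*(-124) = (8*(-3 - 9/5))*(-124) = (8*(-24/5))*(-124) = -192/5*(-124) = 23808/5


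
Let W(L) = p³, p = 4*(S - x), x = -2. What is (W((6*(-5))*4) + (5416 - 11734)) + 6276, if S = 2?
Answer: 4054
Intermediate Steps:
p = 16 (p = 4*(2 - 1*(-2)) = 4*(2 + 2) = 4*4 = 16)
W(L) = 4096 (W(L) = 16³ = 4096)
(W((6*(-5))*4) + (5416 - 11734)) + 6276 = (4096 + (5416 - 11734)) + 6276 = (4096 - 6318) + 6276 = -2222 + 6276 = 4054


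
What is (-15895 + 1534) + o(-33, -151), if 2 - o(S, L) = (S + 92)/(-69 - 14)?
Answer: -1191738/83 ≈ -14358.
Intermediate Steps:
o(S, L) = 258/83 + S/83 (o(S, L) = 2 - (S + 92)/(-69 - 14) = 2 - (92 + S)/(-83) = 2 - (92 + S)*(-1)/83 = 2 - (-92/83 - S/83) = 2 + (92/83 + S/83) = 258/83 + S/83)
(-15895 + 1534) + o(-33, -151) = (-15895 + 1534) + (258/83 + (1/83)*(-33)) = -14361 + (258/83 - 33/83) = -14361 + 225/83 = -1191738/83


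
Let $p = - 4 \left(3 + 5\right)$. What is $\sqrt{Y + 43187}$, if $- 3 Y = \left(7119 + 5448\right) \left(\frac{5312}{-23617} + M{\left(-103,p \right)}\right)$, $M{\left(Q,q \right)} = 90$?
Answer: $\frac{i \sqrt{185668489401791}}{23617} \approx 576.96 i$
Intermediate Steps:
$p = -32$ ($p = \left(-4\right) 8 = -32$)
$Y = - \frac{8881593202}{23617}$ ($Y = - \frac{\left(7119 + 5448\right) \left(\frac{5312}{-23617} + 90\right)}{3} = - \frac{12567 \left(5312 \left(- \frac{1}{23617}\right) + 90\right)}{3} = - \frac{12567 \left(- \frac{5312}{23617} + 90\right)}{3} = - \frac{12567 \cdot \frac{2120218}{23617}}{3} = \left(- \frac{1}{3}\right) \frac{26644779606}{23617} = - \frac{8881593202}{23617} \approx -3.7607 \cdot 10^{5}$)
$\sqrt{Y + 43187} = \sqrt{- \frac{8881593202}{23617} + 43187} = \sqrt{- \frac{7861645823}{23617}} = \frac{i \sqrt{185668489401791}}{23617}$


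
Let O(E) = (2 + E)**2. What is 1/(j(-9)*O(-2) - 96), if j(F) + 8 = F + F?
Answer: -1/96 ≈ -0.010417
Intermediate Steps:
j(F) = -8 + 2*F (j(F) = -8 + (F + F) = -8 + 2*F)
1/(j(-9)*O(-2) - 96) = 1/((-8 + 2*(-9))*(2 - 2)**2 - 96) = 1/((-8 - 18)*0**2 - 96) = 1/(-26*0 - 96) = 1/(0 - 96) = 1/(-96) = -1/96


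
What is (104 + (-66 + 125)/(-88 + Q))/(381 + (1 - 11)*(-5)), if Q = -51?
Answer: 14397/59909 ≈ 0.24031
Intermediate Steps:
(104 + (-66 + 125)/(-88 + Q))/(381 + (1 - 11)*(-5)) = (104 + (-66 + 125)/(-88 - 51))/(381 + (1 - 11)*(-5)) = (104 + 59/(-139))/(381 - 10*(-5)) = (104 + 59*(-1/139))/(381 + 50) = (104 - 59/139)/431 = (14397/139)*(1/431) = 14397/59909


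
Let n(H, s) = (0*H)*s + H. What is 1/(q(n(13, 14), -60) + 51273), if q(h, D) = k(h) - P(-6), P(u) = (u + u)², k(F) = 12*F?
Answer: 1/51285 ≈ 1.9499e-5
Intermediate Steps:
n(H, s) = H (n(H, s) = 0*s + H = 0 + H = H)
P(u) = 4*u² (P(u) = (2*u)² = 4*u²)
q(h, D) = -144 + 12*h (q(h, D) = 12*h - 4*(-6)² = 12*h - 4*36 = 12*h - 1*144 = 12*h - 144 = -144 + 12*h)
1/(q(n(13, 14), -60) + 51273) = 1/((-144 + 12*13) + 51273) = 1/((-144 + 156) + 51273) = 1/(12 + 51273) = 1/51285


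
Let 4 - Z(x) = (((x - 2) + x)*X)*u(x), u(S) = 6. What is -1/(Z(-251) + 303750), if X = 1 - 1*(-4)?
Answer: -1/318874 ≈ -3.1360e-6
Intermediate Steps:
X = 5 (X = 1 + 4 = 5)
Z(x) = 64 - 60*x (Z(x) = 4 - ((x - 2) + x)*5*6 = 4 - ((-2 + x) + x)*5*6 = 4 - (-2 + 2*x)*5*6 = 4 - (-10 + 10*x)*6 = 4 - (-60 + 60*x) = 4 + (60 - 60*x) = 64 - 60*x)
-1/(Z(-251) + 303750) = -1/((64 - 60*(-251)) + 303750) = -1/((64 + 15060) + 303750) = -1/(15124 + 303750) = -1/318874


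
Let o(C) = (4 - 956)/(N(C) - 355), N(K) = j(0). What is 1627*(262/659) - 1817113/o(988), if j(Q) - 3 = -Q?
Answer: -3096369526/4613 ≈ -6.7123e+5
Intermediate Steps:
j(Q) = 3 - Q
N(K) = 3 (N(K) = 3 - 1*0 = 3 + 0 = 3)
o(C) = 119/44 (o(C) = (4 - 956)/(3 - 355) = -952/(-352) = -952*(-1/352) = 119/44)
1627*(262/659) - 1817113/o(988) = 1627*(262/659) - 1817113/119/44 = 1627*(262*(1/659)) - 1817113*44/119 = 1627*(262/659) - 4703116/7 = 426274/659 - 4703116/7 = -3096369526/4613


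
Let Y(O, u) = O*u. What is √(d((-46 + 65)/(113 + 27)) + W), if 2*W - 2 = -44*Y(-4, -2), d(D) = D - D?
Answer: 5*I*√7 ≈ 13.229*I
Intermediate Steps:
d(D) = 0
W = -175 (W = 1 + (-(-176)*(-2))/2 = 1 + (-44*8)/2 = 1 + (½)*(-352) = 1 - 176 = -175)
√(d((-46 + 65)/(113 + 27)) + W) = √(0 - 175) = √(-175) = 5*I*√7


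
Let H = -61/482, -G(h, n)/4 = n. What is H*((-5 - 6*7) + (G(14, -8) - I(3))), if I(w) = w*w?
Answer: 732/241 ≈ 3.0373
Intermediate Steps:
G(h, n) = -4*n
H = -61/482 (H = -61*1/482 = -61/482 ≈ -0.12656)
I(w) = w²
H*((-5 - 6*7) + (G(14, -8) - I(3))) = -61*((-5 - 6*7) + (-4*(-8) - 1*3²))/482 = -61*((-5 - 42) + (32 - 1*9))/482 = -61*(-47 + (32 - 9))/482 = -61*(-47 + 23)/482 = -61/482*(-24) = 732/241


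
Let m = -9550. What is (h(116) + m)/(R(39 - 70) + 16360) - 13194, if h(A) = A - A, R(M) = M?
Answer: -215454376/16329 ≈ -13195.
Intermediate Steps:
h(A) = 0
(h(116) + m)/(R(39 - 70) + 16360) - 13194 = (0 - 9550)/((39 - 70) + 16360) - 13194 = -9550/(-31 + 16360) - 13194 = -9550/16329 - 13194 = -215454376/16329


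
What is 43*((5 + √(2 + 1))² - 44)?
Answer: -688 + 430*√3 ≈ 56.782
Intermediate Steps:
43*((5 + √(2 + 1))² - 44) = 43*((5 + √3)² - 44) = 43*(-44 + (5 + √3)²) = -1892 + 43*(5 + √3)²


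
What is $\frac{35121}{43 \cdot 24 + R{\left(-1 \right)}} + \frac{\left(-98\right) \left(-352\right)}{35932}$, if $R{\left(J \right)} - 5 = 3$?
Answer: $\frac{1919887}{55280} \approx 34.73$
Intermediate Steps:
$R{\left(J \right)} = 8$ ($R{\left(J \right)} = 5 + 3 = 8$)
$\frac{35121}{43 \cdot 24 + R{\left(-1 \right)}} + \frac{\left(-98\right) \left(-352\right)}{35932} = \frac{35121}{43 \cdot 24 + 8} + \frac{\left(-98\right) \left(-352\right)}{35932} = \frac{35121}{1032 + 8} + 34496 \cdot \frac{1}{35932} = \frac{35121}{1040} + \frac{8624}{8983} = \frac{1919887}{55280}$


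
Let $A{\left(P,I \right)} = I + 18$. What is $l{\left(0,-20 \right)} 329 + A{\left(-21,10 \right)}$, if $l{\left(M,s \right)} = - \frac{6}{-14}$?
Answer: $169$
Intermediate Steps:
$A{\left(P,I \right)} = 18 + I$
$l{\left(M,s \right)} = \frac{3}{7}$ ($l{\left(M,s \right)} = \left(-6\right) \left(- \frac{1}{14}\right) = \frac{3}{7}$)
$l{\left(0,-20 \right)} 329 + A{\left(-21,10 \right)} = \frac{3}{7} \cdot 329 + \left(18 + 10\right) = 141 + 28 = 169$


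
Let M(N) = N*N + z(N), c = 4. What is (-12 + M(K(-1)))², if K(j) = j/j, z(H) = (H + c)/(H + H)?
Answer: 289/4 ≈ 72.250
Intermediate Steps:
z(H) = (4 + H)/(2*H) (z(H) = (H + 4)/(H + H) = (4 + H)/((2*H)) = (4 + H)*(1/(2*H)) = (4 + H)/(2*H))
K(j) = 1
M(N) = N² + (4 + N)/(2*N) (M(N) = N*N + (4 + N)/(2*N) = N² + (4 + N)/(2*N))
(-12 + M(K(-1)))² = (-12 + (2 + 1³ + (½)*1)/1)² = (-12 + 1*(2 + 1 + ½))² = (-12 + 1*(7/2))² = (-12 + 7/2)² = (-17/2)² = 289/4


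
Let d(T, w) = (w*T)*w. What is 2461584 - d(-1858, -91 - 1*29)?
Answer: 29216784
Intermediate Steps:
d(T, w) = T*w**2 (d(T, w) = (T*w)*w = T*w**2)
2461584 - d(-1858, -91 - 1*29) = 2461584 - (-1858)*(-91 - 1*29)**2 = 2461584 - (-1858)*(-91 - 29)**2 = 2461584 - (-1858)*(-120)**2 = 2461584 - (-1858)*14400 = 2461584 - 1*(-26755200) = 2461584 + 26755200 = 29216784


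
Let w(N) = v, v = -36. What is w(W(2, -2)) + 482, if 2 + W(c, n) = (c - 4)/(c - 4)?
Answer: 446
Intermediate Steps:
W(c, n) = -1 (W(c, n) = -2 + (c - 4)/(c - 4) = -2 + (-4 + c)/(-4 + c) = -2 + 1 = -1)
w(N) = -36
w(W(2, -2)) + 482 = -36 + 482 = 446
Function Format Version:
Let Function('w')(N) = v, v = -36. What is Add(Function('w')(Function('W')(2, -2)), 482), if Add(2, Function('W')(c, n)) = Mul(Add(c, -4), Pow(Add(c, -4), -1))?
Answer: 446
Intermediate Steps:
Function('W')(c, n) = -1 (Function('W')(c, n) = Add(-2, Mul(Add(c, -4), Pow(Add(c, -4), -1))) = Add(-2, Mul(Add(-4, c), Pow(Add(-4, c), -1))) = Add(-2, 1) = -1)
Function('w')(N) = -36
Add(Function('w')(Function('W')(2, -2)), 482) = Add(-36, 482) = 446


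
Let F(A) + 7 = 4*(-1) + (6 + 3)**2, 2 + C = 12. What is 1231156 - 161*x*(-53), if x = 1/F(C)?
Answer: 12312779/10 ≈ 1.2313e+6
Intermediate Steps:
C = 10 (C = -2 + 12 = 10)
F(A) = 70 (F(A) = -7 + (4*(-1) + (6 + 3)**2) = -7 + (-4 + 9**2) = -7 + (-4 + 81) = -7 + 77 = 70)
x = 1/70 ≈ 0.014286
1231156 - 161*x*(-53) = 1231156 - 161*(1/70)*(-53) = 1231156 - 23*(-53)/10 = 1231156 - 1*(-1219/10) = 1231156 + 1219/10 = 12312779/10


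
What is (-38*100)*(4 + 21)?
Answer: -95000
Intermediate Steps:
(-38*100)*(4 + 21) = -3800*25 = -95000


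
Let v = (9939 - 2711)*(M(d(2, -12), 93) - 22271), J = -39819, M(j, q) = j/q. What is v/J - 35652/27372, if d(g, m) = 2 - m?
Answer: 2625910136515/649763379 ≈ 4041.3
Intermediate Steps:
v = -14970554092/93 (v = (9939 - 2711)*((2 - 1*(-12))/93 - 22271) = 7228*((2 + 12)*(1/93) - 22271) = 7228*(14*(1/93) - 22271) = 7228*(14/93 - 22271) = 7228*(-2071189/93) = -14970554092/93 ≈ -1.6097e+8)
v/J - 35652/27372 = -14970554092/93/(-39819) - 35652/27372 = -14970554092/93*(-1/39819) - 35652*1/27372 = 1151581084/284859 - 2971/2281 = 2625910136515/649763379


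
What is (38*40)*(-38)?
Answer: -57760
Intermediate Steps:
(38*40)*(-38) = 1520*(-38) = -57760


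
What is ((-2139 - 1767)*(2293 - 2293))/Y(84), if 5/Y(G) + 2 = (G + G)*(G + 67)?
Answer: 0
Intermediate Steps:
Y(G) = 5/(-2 + 2*G*(67 + G)) (Y(G) = 5/(-2 + (G + G)*(G + 67)) = 5/(-2 + (2*G)*(67 + G)) = 5/(-2 + 2*G*(67 + G)))
((-2139 - 1767)*(2293 - 2293))/Y(84) = ((-2139 - 1767)*(2293 - 2293))/((5/(2*(-1 + 84² + 67*84)))) = (-3906*0)/((5/(2*(-1 + 7056 + 5628)))) = 0/(((5/2)/12683)) = 0/(((5/2)*(1/12683))) = 0/(5/25366) = 0*(25366/5) = 0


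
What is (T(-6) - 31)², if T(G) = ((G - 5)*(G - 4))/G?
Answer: 21904/9 ≈ 2433.8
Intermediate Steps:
T(G) = (-5 + G)*(-4 + G)/G (T(G) = ((-5 + G)*(-4 + G))/G = (-5 + G)*(-4 + G)/G)
(T(-6) - 31)² = ((-9 - 6 + 20/(-6)) - 31)² = ((-9 - 6 + 20*(-⅙)) - 31)² = ((-9 - 6 - 10/3) - 31)² = (-55/3 - 31)² = (-148/3)² = 21904/9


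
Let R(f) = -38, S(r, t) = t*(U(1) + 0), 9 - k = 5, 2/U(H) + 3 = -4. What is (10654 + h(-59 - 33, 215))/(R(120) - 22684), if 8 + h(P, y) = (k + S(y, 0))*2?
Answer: -761/1623 ≈ -0.46888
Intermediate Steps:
U(H) = -2/7 (U(H) = 2/(-3 - 4) = 2/(-7) = 2*(-⅐) = -2/7)
k = 4 (k = 9 - 1*5 = 9 - 5 = 4)
S(r, t) = -2*t/7 (S(r, t) = t*(-2/7 + 0) = t*(-2/7) = -2*t/7)
h(P, y) = 0 (h(P, y) = -8 + (4 - 2/7*0)*2 = -8 + (4 + 0)*2 = -8 + 4*2 = -8 + 8 = 0)
(10654 + h(-59 - 33, 215))/(R(120) - 22684) = (10654 + 0)/(-38 - 22684) = 10654/(-22722) = 10654*(-1/22722) = -761/1623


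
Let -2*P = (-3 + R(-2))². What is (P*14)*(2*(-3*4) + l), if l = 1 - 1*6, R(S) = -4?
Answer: 9947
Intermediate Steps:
l = -5 (l = 1 - 6 = -5)
P = -49/2 (P = -(-3 - 4)²/2 = -½*(-7)² = -½*49 = -49/2 ≈ -24.500)
(P*14)*(2*(-3*4) + l) = (-49/2*14)*(2*(-3*4) - 5) = -343*(2*(-12) - 5) = -343*(-24 - 5) = -343*(-29) = 9947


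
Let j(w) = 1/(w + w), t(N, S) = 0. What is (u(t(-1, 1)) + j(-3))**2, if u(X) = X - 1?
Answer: 49/36 ≈ 1.3611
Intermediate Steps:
u(X) = -1 + X
j(w) = 1/(2*w)
(u(t(-1, 1)) + j(-3))**2 = ((-1 + 0) + (1/2)/(-3))**2 = (-1 + (1/2)*(-1/3))**2 = (-1 - 1/6)**2 = (-7/6)**2 = 49/36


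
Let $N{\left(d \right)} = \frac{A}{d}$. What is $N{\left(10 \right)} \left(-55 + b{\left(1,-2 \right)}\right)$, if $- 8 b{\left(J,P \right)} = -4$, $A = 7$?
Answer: $- \frac{763}{20} \approx -38.15$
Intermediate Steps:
$b{\left(J,P \right)} = \frac{1}{2}$ ($b{\left(J,P \right)} = \left(- \frac{1}{8}\right) \left(-4\right) = \frac{1}{2}$)
$N{\left(d \right)} = \frac{7}{d}$
$N{\left(10 \right)} \left(-55 + b{\left(1,-2 \right)}\right) = \frac{7}{10} \left(-55 + \frac{1}{2}\right) = 7 \cdot \frac{1}{10} \left(- \frac{109}{2}\right) = \frac{7}{10} \left(- \frac{109}{2}\right) = - \frac{763}{20}$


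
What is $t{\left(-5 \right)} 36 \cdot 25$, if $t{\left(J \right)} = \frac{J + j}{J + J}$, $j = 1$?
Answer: $360$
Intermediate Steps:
$t{\left(J \right)} = \frac{1 + J}{2 J}$ ($t{\left(J \right)} = \frac{J + 1}{J + J} = \frac{1 + J}{2 J}$)
$t{\left(-5 \right)} 36 \cdot 25 = \frac{1 - 5}{2 \left(-5\right)} 36 \cdot 25 = \frac{1}{2} \left(- \frac{1}{5}\right) \left(-4\right) 36 \cdot 25 = \frac{2}{5} \cdot 36 \cdot 25 = \frac{72}{5} \cdot 25 = 360$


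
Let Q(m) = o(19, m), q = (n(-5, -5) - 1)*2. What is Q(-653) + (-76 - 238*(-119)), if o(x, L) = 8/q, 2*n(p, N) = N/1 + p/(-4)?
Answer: 649626/23 ≈ 28245.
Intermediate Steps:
n(p, N) = N/2 - p/8 (n(p, N) = (N/1 + p/(-4))/2 = (N*1 + p*(-¼))/2 = (N - p/4)/2 = N/2 - p/8)
q = -23/4 (q = (((½)*(-5) - ⅛*(-5)) - 1)*2 = ((-5/2 + 5/8) - 1)*2 = (-15/8 - 1)*2 = -23/8*2 = -23/4 ≈ -5.7500)
o(x, L) = -32/23 (o(x, L) = 8/(-23/4) = 8*(-4/23) = -32/23)
Q(m) = -32/23
Q(-653) + (-76 - 238*(-119)) = -32/23 + (-76 - 238*(-119)) = -32/23 + (-76 + 28322) = -32/23 + 28246 = 649626/23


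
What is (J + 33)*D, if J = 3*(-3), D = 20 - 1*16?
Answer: 96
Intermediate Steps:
D = 4 (D = 20 - 16 = 4)
J = -9
(J + 33)*D = (-9 + 33)*4 = 24*4 = 96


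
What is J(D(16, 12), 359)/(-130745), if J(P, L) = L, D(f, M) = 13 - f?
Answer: -359/130745 ≈ -0.0027458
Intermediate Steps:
J(D(16, 12), 359)/(-130745) = 359/(-130745) = 359*(-1/130745) = -359/130745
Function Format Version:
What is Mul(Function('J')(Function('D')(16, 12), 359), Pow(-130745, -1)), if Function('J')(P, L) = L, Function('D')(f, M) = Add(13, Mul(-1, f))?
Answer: Rational(-359, 130745) ≈ -0.0027458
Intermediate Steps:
Mul(Function('J')(Function('D')(16, 12), 359), Pow(-130745, -1)) = Mul(359, Pow(-130745, -1)) = Mul(359, Rational(-1, 130745)) = Rational(-359, 130745)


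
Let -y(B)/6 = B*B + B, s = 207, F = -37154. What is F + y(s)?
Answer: -295490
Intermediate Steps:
y(B) = -6*B - 6*B**2 (y(B) = -6*(B*B + B) = -6*(B**2 + B) = -6*(B + B**2) = -6*B - 6*B**2)
F + y(s) = -37154 - 6*207*(1 + 207) = -37154 - 6*207*208 = -37154 - 258336 = -295490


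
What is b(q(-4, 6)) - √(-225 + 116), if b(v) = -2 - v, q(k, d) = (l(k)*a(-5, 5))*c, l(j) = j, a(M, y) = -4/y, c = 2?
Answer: -42/5 - I*√109 ≈ -8.4 - 10.44*I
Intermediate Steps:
q(k, d) = -8*k/5 (q(k, d) = (k*(-4/5))*2 = (k*(-4*⅕))*2 = (k*(-⅘))*2 = -4*k/5*2 = -8*k/5)
b(q(-4, 6)) - √(-225 + 116) = (-2 - (-8)*(-4)/5) - √(-225 + 116) = (-2 - 1*32/5) - √(-109) = (-2 - 32/5) - I*√109 = -42/5 - I*√109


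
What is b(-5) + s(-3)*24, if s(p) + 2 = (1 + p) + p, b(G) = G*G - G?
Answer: -138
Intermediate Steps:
b(G) = G² - G
s(p) = -1 + 2*p (s(p) = -2 + ((1 + p) + p) = -2 + (1 + 2*p) = -1 + 2*p)
b(-5) + s(-3)*24 = -5*(-1 - 5) + (-1 + 2*(-3))*24 = -5*(-6) + (-1 - 6)*24 = 30 - 7*24 = 30 - 168 = -138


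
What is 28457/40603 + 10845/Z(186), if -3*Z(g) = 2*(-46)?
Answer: 1323636649/3735476 ≈ 354.34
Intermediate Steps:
Z(g) = 92/3 (Z(g) = -2*(-46)/3 = -1/3*(-92) = 92/3)
28457/40603 + 10845/Z(186) = 28457/40603 + 10845/(92/3) = 28457*(1/40603) + 10845*(3/92) = 28457/40603 + 32535/92 = 1323636649/3735476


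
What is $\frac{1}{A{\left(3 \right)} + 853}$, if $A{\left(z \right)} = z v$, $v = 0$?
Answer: $\frac{1}{853} \approx 0.0011723$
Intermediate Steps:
$A{\left(z \right)} = 0$ ($A{\left(z \right)} = z 0 = 0$)
$\frac{1}{A{\left(3 \right)} + 853} = \frac{1}{0 + 853} = \frac{1}{853}$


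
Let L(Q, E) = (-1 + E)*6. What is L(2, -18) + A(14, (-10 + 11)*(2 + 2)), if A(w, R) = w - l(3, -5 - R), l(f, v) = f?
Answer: -103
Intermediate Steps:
L(Q, E) = -6 + 6*E
A(w, R) = -3 + w (A(w, R) = w - 1*3 = w - 3 = -3 + w)
L(2, -18) + A(14, (-10 + 11)*(2 + 2)) = (-6 + 6*(-18)) + (-3 + 14) = (-6 - 108) + 11 = -114 + 11 = -103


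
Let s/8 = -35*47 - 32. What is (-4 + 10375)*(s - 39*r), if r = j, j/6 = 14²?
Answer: -614792880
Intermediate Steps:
s = -13416 (s = 8*(-35*47 - 32) = 8*(-1645 - 32) = 8*(-1677) = -13416)
j = 1176 (j = 6*14² = 6*196 = 1176)
r = 1176
(-4 + 10375)*(s - 39*r) = (-4 + 10375)*(-13416 - 39*1176) = 10371*(-13416 - 45864) = 10371*(-59280) = -614792880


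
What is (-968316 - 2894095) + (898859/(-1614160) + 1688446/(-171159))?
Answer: -1067102109713784781/276278011440 ≈ -3.8624e+6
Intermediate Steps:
(-968316 - 2894095) + (898859/(-1614160) + 1688446/(-171159)) = -3862411 + (898859*(-1/1614160) + 1688446*(-1/171159)) = -3862411 + (-898859/1614160 - 1688446/171159) = -3862411 - 2879269802941/276278011440 = -1067102109713784781/276278011440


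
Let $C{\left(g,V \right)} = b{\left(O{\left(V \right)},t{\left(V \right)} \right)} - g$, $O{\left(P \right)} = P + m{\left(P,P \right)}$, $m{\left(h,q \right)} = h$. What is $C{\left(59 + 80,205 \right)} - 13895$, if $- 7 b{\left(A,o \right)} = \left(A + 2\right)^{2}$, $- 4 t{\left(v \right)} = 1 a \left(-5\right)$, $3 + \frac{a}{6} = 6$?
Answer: $- \frac{267982}{7} \approx -38283.0$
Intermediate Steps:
$a = 18$ ($a = -18 + 6 \cdot 6 = -18 + 36 = 18$)
$O{\left(P \right)} = 2 P$ ($O{\left(P \right)} = P + P = 2 P$)
$t{\left(v \right)} = \frac{45}{2}$ ($t{\left(v \right)} = - \frac{1 \cdot 18 \left(-5\right)}{4} = - \frac{18 \left(-5\right)}{4} = \left(- \frac{1}{4}\right) \left(-90\right) = \frac{45}{2}$)
$b{\left(A,o \right)} = - \frac{\left(2 + A\right)^{2}}{7}$ ($b{\left(A,o \right)} = - \frac{\left(A + 2\right)^{2}}{7} = - \frac{\left(2 + A\right)^{2}}{7}$)
$C{\left(g,V \right)} = - g - \frac{\left(2 + 2 V\right)^{2}}{7}$ ($C{\left(g,V \right)} = - \frac{\left(2 + 2 V\right)^{2}}{7} - g = - g - \frac{\left(2 + 2 V\right)^{2}}{7}$)
$C{\left(59 + 80,205 \right)} - 13895 = \left(- (59 + 80) - \frac{4 \left(1 + 205\right)^{2}}{7}\right) - 13895 = \left(\left(-1\right) 139 - \frac{4 \cdot 206^{2}}{7}\right) - 13895 = \left(-139 - \frac{169744}{7}\right) - 13895 = - \frac{170717}{7} - 13895 = - \frac{267982}{7}$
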